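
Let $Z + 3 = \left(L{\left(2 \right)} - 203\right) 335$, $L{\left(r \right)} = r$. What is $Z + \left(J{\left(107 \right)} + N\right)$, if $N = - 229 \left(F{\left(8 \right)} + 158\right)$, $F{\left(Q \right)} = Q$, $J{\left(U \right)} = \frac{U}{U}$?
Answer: $-105351$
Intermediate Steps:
$J{\left(U \right)} = 1$
$N = -38014$ ($N = - 229 \left(8 + 158\right) = \left(-229\right) 166 = -38014$)
$Z = -67338$ ($Z = -3 + \left(2 - 203\right) 335 = -3 - 67335 = -67338$)
$Z + \left(J{\left(107 \right)} + N\right) = -67338 + \left(1 - 38014\right) = -67338 - 38013 = -105351$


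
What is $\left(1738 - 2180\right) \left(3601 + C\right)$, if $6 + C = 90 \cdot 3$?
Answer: $-1708330$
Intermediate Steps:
$C = 264$ ($C = -6 + 90 \cdot 3 = -6 + 270 = 264$)
$\left(1738 - 2180\right) \left(3601 + C\right) = \left(1738 - 2180\right) \left(3601 + 264\right) = \left(-442\right) 3865 = -1708330$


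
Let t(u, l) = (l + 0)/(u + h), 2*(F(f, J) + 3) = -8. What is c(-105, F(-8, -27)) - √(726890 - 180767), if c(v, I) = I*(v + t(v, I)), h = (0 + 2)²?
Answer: 74186/101 - √546123 ≈ -4.4865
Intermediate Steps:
F(f, J) = -7 (F(f, J) = -3 + (½)*(-8) = -3 - 4 = -7)
h = 4 (h = 2² = 4)
t(u, l) = l/(4 + u) (t(u, l) = (l + 0)/(u + 4) = l/(4 + u))
c(v, I) = I*(v + I/(4 + v))
c(-105, F(-8, -27)) - √(726890 - 180767) = -7*(-7 - 105*(4 - 105))/(4 - 105) - √(726890 - 180767) = -7*(-7 - 105*(-101))/(-101) - √546123 = -7*(-1/101)*(-7 + 10605) - √546123 = -7*(-1/101)*10598 - √546123 = 74186/101 - √546123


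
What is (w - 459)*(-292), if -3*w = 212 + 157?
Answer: 169944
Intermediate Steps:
w = -123 (w = -(212 + 157)/3 = -⅓*369 = -123)
(w - 459)*(-292) = (-123 - 459)*(-292) = -582*(-292) = 169944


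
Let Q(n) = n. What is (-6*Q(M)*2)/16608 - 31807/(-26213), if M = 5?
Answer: 43889823/36278792 ≈ 1.2098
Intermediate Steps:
(-6*Q(M)*2)/16608 - 31807/(-26213) = (-6*5*2)/16608 - 31807/(-26213) = -30*2*(1/16608) - 31807*(-1/26213) = -60*1/16608 + 31807/26213 = -5/1384 + 31807/26213 = 43889823/36278792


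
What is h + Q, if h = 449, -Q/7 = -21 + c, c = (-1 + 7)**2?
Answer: 344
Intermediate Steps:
c = 36 (c = 6**2 = 36)
Q = -105 (Q = -7*(-21 + 36) = -7*15 = -105)
h + Q = 449 - 105 = 344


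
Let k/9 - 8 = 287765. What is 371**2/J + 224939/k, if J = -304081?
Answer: -288084595378/787556714517 ≈ -0.36580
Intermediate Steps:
k = 2589957 (k = 72 + 9*287765 = 72 + 2589885 = 2589957)
371**2/J + 224939/k = 371**2/(-304081) + 224939/2589957 = 137641*(-1/304081) + 224939*(1/2589957) = -137641/304081 + 224939/2589957 = -288084595378/787556714517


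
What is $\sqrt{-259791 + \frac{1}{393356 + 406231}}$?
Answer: $\frac{2 i \sqrt{4613739289408097}}{266529} \approx 509.7 i$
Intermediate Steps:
$\sqrt{-259791 + \frac{1}{393356 + 406231}} = \sqrt{-259791 + \frac{1}{799587}} = \sqrt{- \frac{207725506316}{799587}} = \frac{2 i \sqrt{4613739289408097}}{266529}$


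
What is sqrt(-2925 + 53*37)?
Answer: 2*I*sqrt(241) ≈ 31.048*I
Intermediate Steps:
sqrt(-2925 + 53*37) = sqrt(-2925 + 1961) = sqrt(-964) = 2*I*sqrt(241)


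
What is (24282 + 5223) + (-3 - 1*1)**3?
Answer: 29441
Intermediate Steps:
(24282 + 5223) + (-3 - 1*1)**3 = 29505 + (-3 - 1)**3 = 29505 + (-4)**3 = 29505 - 64 = 29441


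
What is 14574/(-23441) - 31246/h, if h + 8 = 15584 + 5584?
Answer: -520411663/248005780 ≈ -2.0984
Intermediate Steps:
h = 21160 (h = -8 + (15584 + 5584) = -8 + 21168 = 21160)
14574/(-23441) - 31246/h = 14574/(-23441) - 31246/21160 = 14574*(-1/23441) - 31246*1/21160 = -14574/23441 - 15623/10580 = -520411663/248005780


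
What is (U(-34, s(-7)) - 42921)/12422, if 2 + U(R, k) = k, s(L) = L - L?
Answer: -42923/12422 ≈ -3.4554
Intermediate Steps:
s(L) = 0
U(R, k) = -2 + k
(U(-34, s(-7)) - 42921)/12422 = ((-2 + 0) - 42921)/12422 = (-2 - 42921)*(1/12422) = -42923*1/12422 = -42923/12422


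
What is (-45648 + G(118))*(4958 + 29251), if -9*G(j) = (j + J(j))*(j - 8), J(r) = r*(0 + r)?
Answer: -7432673052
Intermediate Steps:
J(r) = r² (J(r) = r*r = r²)
G(j) = -(-8 + j)*(j + j²)/9 (G(j) = -(j + j²)*(j - 8)/9 = -(j + j²)*(-8 + j)/9 = -(-8 + j)*(j + j²)/9)
(-45648 + G(118))*(4958 + 29251) = (-45648 + (⅑)*118*(8 - 1*118² + 7*118))*(4958 + 29251) = (-45648 + (⅑)*118*(8 - 1*13924 + 826))*34209 = (-45648 + (⅑)*118*(8 - 13924 + 826))*34209 = (-45648 + (⅑)*118*(-13090))*34209 = (-45648 - 1544620/9)*34209 = -1955452/9*34209 = -7432673052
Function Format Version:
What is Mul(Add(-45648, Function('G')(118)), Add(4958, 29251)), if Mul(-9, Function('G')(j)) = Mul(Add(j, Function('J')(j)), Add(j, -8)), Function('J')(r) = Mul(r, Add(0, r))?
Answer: -7432673052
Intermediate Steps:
Function('J')(r) = Pow(r, 2) (Function('J')(r) = Mul(r, r) = Pow(r, 2))
Function('G')(j) = Mul(Rational(-1, 9), Add(-8, j), Add(j, Pow(j, 2))) (Function('G')(j) = Mul(Rational(-1, 9), Mul(Add(j, Pow(j, 2)), Add(j, -8))) = Mul(Rational(-1, 9), Mul(Add(j, Pow(j, 2)), Add(-8, j))) = Mul(Rational(-1, 9), Mul(Add(-8, j), Add(j, Pow(j, 2)))) = Mul(Rational(-1, 9), Add(-8, j), Add(j, Pow(j, 2))))
Mul(Add(-45648, Function('G')(118)), Add(4958, 29251)) = Mul(Add(-45648, Mul(Rational(1, 9), 118, Add(8, Mul(-1, Pow(118, 2)), Mul(7, 118)))), Add(4958, 29251)) = Mul(Add(-45648, Mul(Rational(1, 9), 118, Add(8, Mul(-1, 13924), 826))), 34209) = Mul(Add(-45648, Mul(Rational(1, 9), 118, Add(8, -13924, 826))), 34209) = Mul(Add(-45648, Mul(Rational(1, 9), 118, -13090)), 34209) = Mul(Add(-45648, Rational(-1544620, 9)), 34209) = Mul(Rational(-1955452, 9), 34209) = -7432673052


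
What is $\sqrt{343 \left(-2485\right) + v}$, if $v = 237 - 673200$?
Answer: $i \sqrt{1525318} \approx 1235.0 i$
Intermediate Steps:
$v = -672963$ ($v = 237 - 673200 = -672963$)
$\sqrt{343 \left(-2485\right) + v} = \sqrt{343 \left(-2485\right) - 672963} = \sqrt{-852355 - 672963} = \sqrt{-1525318} = i \sqrt{1525318}$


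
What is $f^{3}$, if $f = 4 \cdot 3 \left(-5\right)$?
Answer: $-216000$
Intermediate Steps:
$f = -60$ ($f = 12 \left(-5\right) = -60$)
$f^{3} = \left(-60\right)^{3} = -216000$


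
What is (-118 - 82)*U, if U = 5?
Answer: -1000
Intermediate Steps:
(-118 - 82)*U = (-118 - 82)*5 = -200*5 = -1000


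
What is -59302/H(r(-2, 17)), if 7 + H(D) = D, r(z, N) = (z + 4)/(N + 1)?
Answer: 266859/31 ≈ 8608.4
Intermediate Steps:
r(z, N) = (4 + z)/(1 + N)
H(D) = -7 + D
-59302/H(r(-2, 17)) = -59302/(-7 + (4 - 2)/(1 + 17)) = -59302/(-7 + 2/18) = -59302/(-7 + (1/18)*2) = -59302/(-7 + 1/9) = -59302/(-62/9) = -59302*(-9/62) = 266859/31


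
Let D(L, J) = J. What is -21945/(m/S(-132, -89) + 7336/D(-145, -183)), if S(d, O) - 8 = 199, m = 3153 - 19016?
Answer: 277099515/1473827 ≈ 188.01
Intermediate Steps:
m = -15863
S(d, O) = 207 (S(d, O) = 8 + 199 = 207)
-21945/(m/S(-132, -89) + 7336/D(-145, -183)) = -21945/(-15863/207 + 7336/(-183)) = -21945/(-15863*1/207 + 7336*(-1/183)) = -21945/(-15863/207 - 7336/183) = -21945/(-1473827/12627) = -21945*(-12627/1473827) = 277099515/1473827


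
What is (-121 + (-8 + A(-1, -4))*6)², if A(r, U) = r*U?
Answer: 21025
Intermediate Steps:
A(r, U) = U*r
(-121 + (-8 + A(-1, -4))*6)² = (-121 + (-8 - 4*(-1))*6)² = (-121 + (-8 + 4)*6)² = (-121 - 4*6)² = (-121 - 24)² = (-145)² = 21025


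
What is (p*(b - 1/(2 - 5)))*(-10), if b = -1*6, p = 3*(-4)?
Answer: -680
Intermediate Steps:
p = -12
b = -6
(p*(b - 1/(2 - 5)))*(-10) = -12*(-6 - 1/(2 - 5))*(-10) = -12*(-6 - 1/(-3))*(-10) = -12*(-6 - 1*(-⅓))*(-10) = -12*(-6 + ⅓)*(-10) = -12*(-17/3)*(-10) = 68*(-10) = -680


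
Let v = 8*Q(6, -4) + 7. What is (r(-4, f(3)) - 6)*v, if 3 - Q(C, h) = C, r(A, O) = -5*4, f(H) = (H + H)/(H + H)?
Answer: 442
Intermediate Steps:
f(H) = 1 (f(H) = (2*H)/((2*H)) = (2*H)*(1/(2*H)) = 1)
r(A, O) = -20
Q(C, h) = 3 - C
v = -17 (v = 8*(3 - 1*6) + 7 = 8*(3 - 6) + 7 = 8*(-3) + 7 = -24 + 7 = -17)
(r(-4, f(3)) - 6)*v = (-20 - 6)*(-17) = -26*(-17) = 442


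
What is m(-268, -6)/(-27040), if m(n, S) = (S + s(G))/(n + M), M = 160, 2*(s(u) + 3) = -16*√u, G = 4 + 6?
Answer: -1/324480 - √10/365040 ≈ -1.1745e-5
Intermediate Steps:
G = 10
s(u) = -3 - 8*√u (s(u) = -3 + (-16*√u)/2 = -3 - 8*√u)
m(n, S) = (-3 + S - 8*√10)/(160 + n) (m(n, S) = (S + (-3 - 8*√10))/(n + 160) = (-3 + S - 8*√10)/(160 + n))
m(-268, -6)/(-27040) = ((-3 - 6 - 8*√10)/(160 - 268))/(-27040) = ((-9 - 8*√10)/(-108))*(-1/27040) = -(-9 - 8*√10)/108*(-1/27040) = (1/12 + 2*√10/27)*(-1/27040) = -1/324480 - √10/365040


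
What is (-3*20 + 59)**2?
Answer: 1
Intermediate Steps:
(-3*20 + 59)**2 = (-60 + 59)**2 = (-1)**2 = 1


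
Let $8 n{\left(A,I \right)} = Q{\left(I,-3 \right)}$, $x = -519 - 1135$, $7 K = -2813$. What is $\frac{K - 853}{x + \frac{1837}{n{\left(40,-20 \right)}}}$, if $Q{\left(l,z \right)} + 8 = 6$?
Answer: $\frac{4392}{31507} \approx 0.1394$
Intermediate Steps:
$K = - \frac{2813}{7}$ ($K = \frac{1}{7} \left(-2813\right) = - \frac{2813}{7} \approx -401.86$)
$Q{\left(l,z \right)} = -2$ ($Q{\left(l,z \right)} = -8 + 6 = -2$)
$x = -1654$
$n{\left(A,I \right)} = - \frac{1}{4}$ ($n{\left(A,I \right)} = \frac{1}{8} \left(-2\right) = - \frac{1}{4}$)
$\frac{K - 853}{x + \frac{1837}{n{\left(40,-20 \right)}}} = \frac{- \frac{2813}{7} - 853}{-1654 + \frac{1837}{- \frac{1}{4}}} = - \frac{8784}{7 \left(-1654 + 1837 \left(-4\right)\right)} = - \frac{8784}{7 \left(-1654 - 7348\right)} = - \frac{8784}{7 \left(-9002\right)} = \left(- \frac{8784}{7}\right) \left(- \frac{1}{9002}\right) = \frac{4392}{31507}$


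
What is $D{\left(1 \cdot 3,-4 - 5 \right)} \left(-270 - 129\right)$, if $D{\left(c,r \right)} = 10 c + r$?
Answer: $-8379$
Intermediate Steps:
$D{\left(c,r \right)} = r + 10 c$
$D{\left(1 \cdot 3,-4 - 5 \right)} \left(-270 - 129\right) = \left(\left(-4 - 5\right) + 10 \cdot 1 \cdot 3\right) \left(-270 - 129\right) = \left(-9 + 10 \cdot 3\right) \left(-270 - 129\right) = \left(-9 + 30\right) \left(-399\right) = 21 \left(-399\right) = -8379$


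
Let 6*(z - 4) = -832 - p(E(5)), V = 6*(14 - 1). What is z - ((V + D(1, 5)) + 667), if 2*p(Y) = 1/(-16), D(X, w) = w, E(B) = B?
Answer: -169855/192 ≈ -884.66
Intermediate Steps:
V = 78 (V = 6*13 = 78)
p(Y) = -1/32 (p(Y) = (1/2)/(-16) = (1/2)*(-1/16) = -1/32)
z = -25855/192 (z = 4 + (-832 - 1*(-1/32))/6 = 4 + (-832 + 1/32)/6 = 4 + (1/6)*(-26623/32) = 4 - 26623/192 = -25855/192 ≈ -134.66)
z - ((V + D(1, 5)) + 667) = -25855/192 - ((78 + 5) + 667) = -25855/192 - (83 + 667) = -25855/192 - 1*750 = -25855/192 - 750 = -169855/192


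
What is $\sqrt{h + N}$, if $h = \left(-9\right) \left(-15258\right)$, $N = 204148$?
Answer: $\sqrt{341470} \approx 584.35$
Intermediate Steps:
$h = 137322$
$\sqrt{h + N} = \sqrt{137322 + 204148} = \sqrt{341470}$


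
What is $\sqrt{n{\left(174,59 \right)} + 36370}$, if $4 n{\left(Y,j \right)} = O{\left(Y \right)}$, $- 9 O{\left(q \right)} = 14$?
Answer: $\frac{\sqrt{1309306}}{6} \approx 190.71$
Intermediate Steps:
$O{\left(q \right)} = - \frac{14}{9}$ ($O{\left(q \right)} = \left(- \frac{1}{9}\right) 14 = - \frac{14}{9}$)
$n{\left(Y,j \right)} = - \frac{7}{18}$ ($n{\left(Y,j \right)} = \frac{1}{4} \left(- \frac{14}{9}\right) = - \frac{7}{18}$)
$\sqrt{n{\left(174,59 \right)} + 36370} = \sqrt{- \frac{7}{18} + 36370} = \sqrt{\frac{654653}{18}} = \frac{\sqrt{1309306}}{6}$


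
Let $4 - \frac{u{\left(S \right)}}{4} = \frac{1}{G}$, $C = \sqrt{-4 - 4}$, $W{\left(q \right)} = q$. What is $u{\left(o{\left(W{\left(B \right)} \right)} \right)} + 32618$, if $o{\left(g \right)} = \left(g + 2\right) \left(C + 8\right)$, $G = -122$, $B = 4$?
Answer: $\frac{1990676}{61} \approx 32634.0$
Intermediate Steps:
$C = 2 i \sqrt{2}$ ($C = \sqrt{-8} = 2 i \sqrt{2} \approx 2.8284 i$)
$o{\left(g \right)} = \left(2 + g\right) \left(8 + 2 i \sqrt{2}\right)$ ($o{\left(g \right)} = \left(g + 2\right) \left(2 i \sqrt{2} + 8\right) = \left(2 + g\right) \left(8 + 2 i \sqrt{2}\right)$)
$u{\left(S \right)} = \frac{978}{61}$ ($u{\left(S \right)} = 16 - \frac{4}{-122} = 16 - - \frac{2}{61} = 16 + \frac{2}{61} = \frac{978}{61}$)
$u{\left(o{\left(W{\left(B \right)} \right)} \right)} + 32618 = \frac{978}{61} + 32618 = \frac{1990676}{61}$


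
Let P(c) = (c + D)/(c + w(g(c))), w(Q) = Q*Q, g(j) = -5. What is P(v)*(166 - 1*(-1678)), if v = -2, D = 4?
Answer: 3688/23 ≈ 160.35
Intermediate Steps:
w(Q) = Q²
P(c) = (4 + c)/(25 + c) (P(c) = (c + 4)/(c + (-5)²) = (4 + c)/(c + 25) = (4 + c)/(25 + c))
P(v)*(166 - 1*(-1678)) = ((4 - 2)/(25 - 2))*(166 - 1*(-1678)) = (2/23)*(166 + 1678) = ((1/23)*2)*1844 = (2/23)*1844 = 3688/23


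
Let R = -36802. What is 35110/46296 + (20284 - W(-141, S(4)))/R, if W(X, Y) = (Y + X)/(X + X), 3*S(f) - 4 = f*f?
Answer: 691433077/3336579726 ≈ 0.20723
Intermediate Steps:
S(f) = 4/3 + f²/3 (S(f) = 4/3 + (f*f)/3 = 4/3 + f²/3)
W(X, Y) = (X + Y)/(2*X) (W(X, Y) = (X + Y)/((2*X)) = (X + Y)*(1/(2*X)) = (X + Y)/(2*X))
35110/46296 + (20284 - W(-141, S(4)))/R = 35110/46296 + (20284 - (-141 + (4/3 + (⅓)*4²))/(2*(-141)))/(-36802) = 35110*(1/46296) + (20284 - (-1)*(-141 + (4/3 + (⅓)*16))/(2*141))*(-1/36802) = 17555/23148 + (20284 - (-1)*(-141 + (4/3 + 16/3))/(2*141))*(-1/36802) = 17555/23148 + (20284 - (-1)*(-141 + 20/3)/(2*141))*(-1/36802) = 17555/23148 + (20284 - (-1)*(-403)/(2*141*3))*(-1/36802) = 17555/23148 + (20284 - 1*403/846)*(-1/36802) = 17555/23148 + (20284 - 403/846)*(-1/36802) = 17555/23148 + (17159861/846)*(-1/36802) = 17555/23148 - 17159861/31134492 = 691433077/3336579726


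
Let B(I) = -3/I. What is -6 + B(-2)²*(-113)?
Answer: -1041/4 ≈ -260.25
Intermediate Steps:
-6 + B(-2)²*(-113) = -6 + (-3/(-2))²*(-113) = -6 + (-3*(-½))²*(-113) = -6 + (3/2)²*(-113) = -6 + (9/4)*(-113) = -6 - 1017/4 = -1041/4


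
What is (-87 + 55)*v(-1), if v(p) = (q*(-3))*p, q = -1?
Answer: 96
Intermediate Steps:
v(p) = 3*p (v(p) = (-1*(-3))*p = 3*p)
(-87 + 55)*v(-1) = (-87 + 55)*(3*(-1)) = -32*(-3) = 96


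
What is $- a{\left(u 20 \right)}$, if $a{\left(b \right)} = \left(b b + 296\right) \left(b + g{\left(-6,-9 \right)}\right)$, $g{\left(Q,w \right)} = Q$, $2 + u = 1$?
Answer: $18096$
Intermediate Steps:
$u = -1$ ($u = -2 + 1 = -1$)
$a{\left(b \right)} = \left(-6 + b\right) \left(296 + b^{2}\right)$ ($a{\left(b \right)} = \left(b b + 296\right) \left(b - 6\right) = \left(b^{2} + 296\right) \left(-6 + b\right) = \left(296 + b^{2}\right) \left(-6 + b\right) = \left(-6 + b\right) \left(296 + b^{2}\right)$)
$- a{\left(u 20 \right)} = - (-1776 + \left(\left(-1\right) 20\right)^{3} - 6 \left(\left(-1\right) 20\right)^{2} + 296 \left(\left(-1\right) 20\right)) = - (-1776 + \left(-20\right)^{3} - 6 \left(-20\right)^{2} + 296 \left(-20\right)) = - (-1776 - 8000 - 2400 - 5920) = \left(-1\right) \left(-18096\right) = 18096$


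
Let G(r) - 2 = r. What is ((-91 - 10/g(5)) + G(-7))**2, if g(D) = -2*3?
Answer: 80089/9 ≈ 8898.8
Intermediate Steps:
g(D) = -6
G(r) = 2 + r
((-91 - 10/g(5)) + G(-7))**2 = ((-91 - 10/(-6)) + (2 - 7))**2 = ((-91 - 10*(-1/6)) - 5)**2 = ((-91 + 5/3) - 5)**2 = (-268/3 - 5)**2 = (-283/3)**2 = 80089/9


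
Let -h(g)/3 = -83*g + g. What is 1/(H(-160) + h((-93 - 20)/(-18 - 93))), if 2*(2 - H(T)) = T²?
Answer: -37/464260 ≈ -7.9697e-5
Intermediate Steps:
h(g) = 246*g (h(g) = -3*(-83*g + g) = -(-246)*g = 246*g)
H(T) = 2 - T²/2
1/(H(-160) + h((-93 - 20)/(-18 - 93))) = 1/((2 - ½*(-160)²) + 246*((-93 - 20)/(-18 - 93))) = 1/((2 - ½*25600) + 246*(-113/(-111))) = 1/((2 - 12800) + 246*(-113*(-1/111))) = 1/(-12798 + 246*(113/111)) = 1/(-12798 + 9266/37) = 1/(-464260/37) = -37/464260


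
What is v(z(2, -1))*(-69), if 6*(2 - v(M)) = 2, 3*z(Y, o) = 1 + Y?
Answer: -115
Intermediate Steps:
z(Y, o) = ⅓ + Y/3 (z(Y, o) = (1 + Y)/3 = ⅓ + Y/3)
v(M) = 5/3 (v(M) = 2 - ⅙*2 = 2 - ⅓ = 5/3)
v(z(2, -1))*(-69) = (5/3)*(-69) = -115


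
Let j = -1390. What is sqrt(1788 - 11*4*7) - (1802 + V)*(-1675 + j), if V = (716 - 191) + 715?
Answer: 9323730 + 2*sqrt(370) ≈ 9.3238e+6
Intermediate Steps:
V = 1240 (V = 525 + 715 = 1240)
sqrt(1788 - 11*4*7) - (1802 + V)*(-1675 + j) = sqrt(1788 - 11*4*7) - (1802 + 1240)*(-1675 - 1390) = sqrt(1788 - 44*7) - 3042*(-3065) = sqrt(1788 - 308) - 1*(-9323730) = sqrt(1480) + 9323730 = 2*sqrt(370) + 9323730 = 9323730 + 2*sqrt(370)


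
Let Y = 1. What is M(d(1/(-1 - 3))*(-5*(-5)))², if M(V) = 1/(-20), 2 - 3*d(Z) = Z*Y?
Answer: 1/400 ≈ 0.0025000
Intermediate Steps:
d(Z) = ⅔ - Z/3
M(V) = -1/20
M(d(1/(-1 - 3))*(-5*(-5)))² = (-1/20)² = 1/400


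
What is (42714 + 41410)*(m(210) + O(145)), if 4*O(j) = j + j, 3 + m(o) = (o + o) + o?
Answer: 58844738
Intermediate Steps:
m(o) = -3 + 3*o (m(o) = -3 + ((o + o) + o) = -3 + (2*o + o) = -3 + 3*o)
O(j) = j/2 (O(j) = (j + j)/4 = (2*j)/4 = j/2)
(42714 + 41410)*(m(210) + O(145)) = (42714 + 41410)*((-3 + 3*210) + (1/2)*145) = 84124*((-3 + 630) + 145/2) = 84124*(627 + 145/2) = 84124*(1399/2) = 58844738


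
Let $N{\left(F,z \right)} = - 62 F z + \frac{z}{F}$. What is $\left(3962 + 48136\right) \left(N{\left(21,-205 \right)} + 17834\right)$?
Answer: $\frac{103838590354}{7} \approx 1.4834 \cdot 10^{10}$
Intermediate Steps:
$N{\left(F,z \right)} = \frac{z}{F} - 62 F z$ ($N{\left(F,z \right)} = - 62 F z + \frac{z}{F} = \frac{z}{F} - 62 F z$)
$\left(3962 + 48136\right) \left(N{\left(21,-205 \right)} + 17834\right) = \left(3962 + 48136\right) \left(\left(- \frac{205}{21} - 1302 \left(-205\right)\right) + 17834\right) = 52098 \left(\left(\left(-205\right) \frac{1}{21} + 266910\right) + 17834\right) = 52098 \left(\left(- \frac{205}{21} + 266910\right) + 17834\right) = 52098 \left(\frac{5604905}{21} + 17834\right) = 52098 \cdot \frac{5979419}{21} = \frac{103838590354}{7}$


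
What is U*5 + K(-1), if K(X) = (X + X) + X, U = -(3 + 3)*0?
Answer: -3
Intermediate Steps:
U = 0 (U = -1*6*0 = -6*0 = 0)
K(X) = 3*X (K(X) = 2*X + X = 3*X)
U*5 + K(-1) = 0*5 + 3*(-1) = 0 - 3 = -3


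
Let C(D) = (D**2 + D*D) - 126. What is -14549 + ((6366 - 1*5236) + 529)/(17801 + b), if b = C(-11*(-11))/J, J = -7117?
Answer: -614257564962/42220187 ≈ -14549.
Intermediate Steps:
C(D) = -126 + 2*D**2 (C(D) = (D**2 + D**2) - 126 = 2*D**2 - 126 = -126 + 2*D**2)
b = -29156/7117 (b = (-126 + 2*(-11*(-11))**2)/(-7117) = (-126 + 2*121**2)*(-1/7117) = (-126 + 2*14641)*(-1/7117) = (-126 + 29282)*(-1/7117) = 29156*(-1/7117) = -29156/7117 ≈ -4.0967)
-14549 + ((6366 - 1*5236) + 529)/(17801 + b) = -14549 + ((6366 - 1*5236) + 529)/(17801 - 29156/7117) = -14549 + ((6366 - 5236) + 529)/(126660561/7117) = -14549 + (1130 + 529)*(7117/126660561) = -14549 + 1659*(7117/126660561) = -14549 + 3935701/42220187 = -614257564962/42220187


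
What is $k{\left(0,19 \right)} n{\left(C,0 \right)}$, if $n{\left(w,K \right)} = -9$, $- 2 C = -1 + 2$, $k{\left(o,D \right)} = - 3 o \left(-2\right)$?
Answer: $0$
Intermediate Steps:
$k{\left(o,D \right)} = 6 o$
$C = - \frac{1}{2}$ ($C = - \frac{-1 + 2}{2} = \left(- \frac{1}{2}\right) 1 = - \frac{1}{2} \approx -0.5$)
$k{\left(0,19 \right)} n{\left(C,0 \right)} = 6 \cdot 0 \left(-9\right) = 0 \left(-9\right) = 0$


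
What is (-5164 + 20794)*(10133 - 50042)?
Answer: -623777670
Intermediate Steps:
(-5164 + 20794)*(10133 - 50042) = 15630*(-39909) = -623777670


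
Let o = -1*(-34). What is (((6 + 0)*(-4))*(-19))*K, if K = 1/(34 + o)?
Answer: 114/17 ≈ 6.7059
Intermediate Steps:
o = 34
K = 1/68 (K = 1/(34 + 34) = 1/68 ≈ 0.014706)
(((6 + 0)*(-4))*(-19))*K = (((6 + 0)*(-4))*(-19))*(1/68) = ((6*(-4))*(-19))*(1/68) = -24*(-19)*(1/68) = 456*(1/68) = 114/17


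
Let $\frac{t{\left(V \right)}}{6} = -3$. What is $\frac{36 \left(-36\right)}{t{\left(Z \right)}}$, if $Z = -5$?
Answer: $72$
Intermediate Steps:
$t{\left(V \right)} = -18$ ($t{\left(V \right)} = 6 \left(-3\right) = -18$)
$\frac{36 \left(-36\right)}{t{\left(Z \right)}} = \frac{36 \left(-36\right)}{-18} = \left(-1296\right) \left(- \frac{1}{18}\right) = 72$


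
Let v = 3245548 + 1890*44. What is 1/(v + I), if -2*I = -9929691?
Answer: 2/16587107 ≈ 1.2058e-7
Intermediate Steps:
I = 9929691/2 (I = -½*(-9929691) = 9929691/2 ≈ 4.9648e+6)
v = 3328708 (v = 3245548 + 83160 = 3328708)
1/(v + I) = 1/(3328708 + 9929691/2) = 1/(16587107/2) = 2/16587107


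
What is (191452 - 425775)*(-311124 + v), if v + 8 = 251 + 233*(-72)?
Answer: 76777571211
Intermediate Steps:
v = -16533 (v = -8 + (251 + 233*(-72)) = -8 + (251 - 16776) = -8 - 16525 = -16533)
(191452 - 425775)*(-311124 + v) = (191452 - 425775)*(-311124 - 16533) = -234323*(-327657) = 76777571211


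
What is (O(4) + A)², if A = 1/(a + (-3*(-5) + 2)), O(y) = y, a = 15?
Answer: 16641/1024 ≈ 16.251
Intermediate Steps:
A = 1/32 (A = 1/(15 + (-3*(-5) + 2)) = 1/(15 + (15 + 2)) = 1/(15 + 17) = 1/32 ≈ 0.031250)
(O(4) + A)² = (4 + 1/32)² = (129/32)² = 16641/1024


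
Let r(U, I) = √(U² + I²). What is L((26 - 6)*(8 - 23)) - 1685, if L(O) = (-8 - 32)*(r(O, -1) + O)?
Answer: 10315 - 40*√90001 ≈ -1685.1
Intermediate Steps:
r(U, I) = √(I² + U²)
L(O) = -40*O - 40*√(1 + O²) (L(O) = (-8 - 32)*(√((-1)² + O²) + O) = -40*(√(1 + O²) + O) = -40*(O + √(1 + O²)) = -40*O - 40*√(1 + O²))
L((26 - 6)*(8 - 23)) - 1685 = (-40*(26 - 6)*(8 - 23) - 40*√(1 + ((26 - 6)*(8 - 23))²)) - 1685 = (-800*(-15) - 40*√(1 + (20*(-15))²)) - 1685 = (-40*(-300) - 40*√(1 + (-300)²)) - 1685 = (12000 - 40*√(1 + 90000)) - 1685 = (12000 - 40*√90001) - 1685 = 10315 - 40*√90001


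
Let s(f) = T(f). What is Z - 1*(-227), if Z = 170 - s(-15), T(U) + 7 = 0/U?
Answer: 404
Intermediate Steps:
T(U) = -7 (T(U) = -7 + 0/U = -7 + 0 = -7)
s(f) = -7
Z = 177 (Z = 170 - 1*(-7) = 170 + 7 = 177)
Z - 1*(-227) = 177 - 1*(-227) = 177 + 227 = 404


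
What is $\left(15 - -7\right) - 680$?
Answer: $-658$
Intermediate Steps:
$\left(15 - -7\right) - 680 = \left(15 + 7\right) - 680 = 22 - 680 = -658$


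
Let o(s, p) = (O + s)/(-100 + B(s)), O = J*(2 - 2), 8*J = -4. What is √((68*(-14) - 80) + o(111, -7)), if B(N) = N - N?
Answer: 3*I*√11479/10 ≈ 32.142*I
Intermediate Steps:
J = -½ (J = (⅛)*(-4) = -½ ≈ -0.50000)
B(N) = 0
O = 0 (O = -(2 - 2)/2 = -½*0 = 0)
o(s, p) = -s/100 (o(s, p) = (0 + s)/(-100 + 0) = s/(-100) = s*(-1/100) = -s/100)
√((68*(-14) - 80) + o(111, -7)) = √((68*(-14) - 80) - 1/100*111) = √((-952 - 80) - 111/100) = √(-1032 - 111/100) = √(-103311/100) = 3*I*√11479/10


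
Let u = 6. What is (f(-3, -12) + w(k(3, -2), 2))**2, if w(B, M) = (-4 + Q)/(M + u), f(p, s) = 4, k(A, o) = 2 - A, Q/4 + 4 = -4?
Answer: 1/4 ≈ 0.25000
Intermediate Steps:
Q = -32 (Q = -16 + 4*(-4) = -16 - 16 = -32)
w(B, M) = -36/(6 + M) (w(B, M) = (-4 - 32)/(M + 6) = -36/(6 + M))
(f(-3, -12) + w(k(3, -2), 2))**2 = (4 - 36/(6 + 2))**2 = (4 - 36/8)**2 = (4 - 36*1/8)**2 = (4 - 9/2)**2 = (-1/2)**2 = 1/4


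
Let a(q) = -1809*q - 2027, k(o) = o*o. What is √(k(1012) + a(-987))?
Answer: 20*√7019 ≈ 1675.6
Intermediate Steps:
k(o) = o²
a(q) = -2027 - 1809*q
√(k(1012) + a(-987)) = √(1012² + (-2027 - 1809*(-987))) = √(1024144 + (-2027 + 1785483)) = √(1024144 + 1783456) = √2807600 = 20*√7019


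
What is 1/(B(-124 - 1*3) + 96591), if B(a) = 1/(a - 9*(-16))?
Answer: 17/1642048 ≈ 1.0353e-5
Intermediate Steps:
B(a) = 1/(144 + a) (B(a) = 1/(a + 144) = 1/(144 + a))
1/(B(-124 - 1*3) + 96591) = 1/(1/(144 + (-124 - 1*3)) + 96591) = 1/(1/(144 + (-124 - 3)) + 96591) = 1/(1/(144 - 127) + 96591) = 1/(1/17 + 96591) = 1/(1642048/17) = 17/1642048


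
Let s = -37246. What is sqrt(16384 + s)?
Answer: 3*I*sqrt(2318) ≈ 144.44*I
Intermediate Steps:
sqrt(16384 + s) = sqrt(16384 - 37246) = sqrt(-20862) = 3*I*sqrt(2318)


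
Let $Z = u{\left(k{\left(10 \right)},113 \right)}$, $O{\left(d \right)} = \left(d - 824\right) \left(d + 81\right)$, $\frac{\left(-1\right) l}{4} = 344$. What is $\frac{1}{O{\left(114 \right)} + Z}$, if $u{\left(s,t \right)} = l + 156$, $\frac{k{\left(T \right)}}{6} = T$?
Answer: $- \frac{1}{139670} \approx -7.1597 \cdot 10^{-6}$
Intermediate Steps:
$l = -1376$ ($l = \left(-4\right) 344 = -1376$)
$k{\left(T \right)} = 6 T$
$u{\left(s,t \right)} = -1220$ ($u{\left(s,t \right)} = -1376 + 156 = -1220$)
$O{\left(d \right)} = \left(-824 + d\right) \left(81 + d\right)$
$Z = -1220$
$\frac{1}{O{\left(114 \right)} + Z} = \frac{1}{\left(-66744 + 114^{2} - 84702\right) - 1220} = \frac{1}{\left(-66744 + 12996 - 84702\right) - 1220} = \frac{1}{-138450 - 1220} = \frac{1}{-139670} = - \frac{1}{139670}$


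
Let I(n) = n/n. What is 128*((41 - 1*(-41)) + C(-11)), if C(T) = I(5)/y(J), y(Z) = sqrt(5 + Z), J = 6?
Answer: 10496 + 128*sqrt(11)/11 ≈ 10535.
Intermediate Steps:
I(n) = 1
C(T) = sqrt(11)/11 (C(T) = 1/sqrt(5 + 6) = 1/sqrt(11) = 1*(sqrt(11)/11) = sqrt(11)/11)
128*((41 - 1*(-41)) + C(-11)) = 128*((41 - 1*(-41)) + sqrt(11)/11) = 128*((41 + 41) + sqrt(11)/11) = 128*(82 + sqrt(11)/11) = 10496 + 128*sqrt(11)/11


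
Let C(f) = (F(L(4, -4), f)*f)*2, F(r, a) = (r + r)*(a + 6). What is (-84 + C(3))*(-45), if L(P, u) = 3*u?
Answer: 62100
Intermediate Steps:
F(r, a) = 2*r*(6 + a) (F(r, a) = (2*r)*(6 + a) = 2*r*(6 + a))
C(f) = 2*f*(-144 - 24*f) (C(f) = ((2*(3*(-4))*(6 + f))*f)*2 = ((2*(-12)*(6 + f))*f)*2 = ((-144 - 24*f)*f)*2 = (f*(-144 - 24*f))*2 = 2*f*(-144 - 24*f))
(-84 + C(3))*(-45) = (-84 - 48*3*(6 + 3))*(-45) = (-84 - 48*3*9)*(-45) = (-84 - 1296)*(-45) = -1380*(-45) = 62100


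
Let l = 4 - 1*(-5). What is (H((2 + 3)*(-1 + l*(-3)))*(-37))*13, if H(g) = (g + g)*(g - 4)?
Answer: -19393920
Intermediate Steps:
l = 9 (l = 4 + 5 = 9)
H(g) = 2*g*(-4 + g) (H(g) = (2*g)*(-4 + g) = 2*g*(-4 + g))
(H((2 + 3)*(-1 + l*(-3)))*(-37))*13 = ((2*((2 + 3)*(-1 + 9*(-3)))*(-4 + (2 + 3)*(-1 + 9*(-3))))*(-37))*13 = ((2*(5*(-1 - 27))*(-4 + 5*(-1 - 27)))*(-37))*13 = ((2*(5*(-28))*(-4 + 5*(-28)))*(-37))*13 = ((2*(-140)*(-4 - 140))*(-37))*13 = ((2*(-140)*(-144))*(-37))*13 = (40320*(-37))*13 = -1491840*13 = -19393920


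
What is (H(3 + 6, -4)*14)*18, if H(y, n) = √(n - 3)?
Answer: 252*I*√7 ≈ 666.73*I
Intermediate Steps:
H(y, n) = √(-3 + n)
(H(3 + 6, -4)*14)*18 = (√(-3 - 4)*14)*18 = (√(-7)*14)*18 = ((I*√7)*14)*18 = (14*I*√7)*18 = 252*I*√7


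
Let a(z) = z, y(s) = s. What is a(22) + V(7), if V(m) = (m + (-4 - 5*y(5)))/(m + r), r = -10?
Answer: 88/3 ≈ 29.333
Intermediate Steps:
V(m) = (-29 + m)/(-10 + m) (V(m) = (m + (-4 - 5*5))/(m - 10) = (m + (-4 - 25))/(-10 + m) = (m - 29)/(-10 + m) = (-29 + m)/(-10 + m))
a(22) + V(7) = 22 + (-29 + 7)/(-10 + 7) = 22 - 22/(-3) = 22 - ⅓*(-22) = 22 + 22/3 = 88/3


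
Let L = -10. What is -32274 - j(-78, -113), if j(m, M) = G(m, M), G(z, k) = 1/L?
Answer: -322739/10 ≈ -32274.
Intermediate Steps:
G(z, k) = -⅒ (G(z, k) = 1/(-10) = -⅒)
j(m, M) = -⅒
-32274 - j(-78, -113) = -32274 - 1*(-⅒) = -32274 + ⅒ = -322739/10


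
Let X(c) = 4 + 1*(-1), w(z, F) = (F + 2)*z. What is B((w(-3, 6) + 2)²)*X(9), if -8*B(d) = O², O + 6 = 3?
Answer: -27/8 ≈ -3.3750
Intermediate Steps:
w(z, F) = z*(2 + F) (w(z, F) = (2 + F)*z = z*(2 + F))
O = -3 (O = -6 + 3 = -3)
X(c) = 3 (X(c) = 4 - 1 = 3)
B(d) = -9/8 (B(d) = -⅛*(-3)² = -⅛*9 = -9/8)
B((w(-3, 6) + 2)²)*X(9) = -9/8*3 = -27/8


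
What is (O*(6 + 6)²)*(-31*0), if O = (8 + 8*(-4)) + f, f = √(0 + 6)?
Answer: 0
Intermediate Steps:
f = √6 ≈ 2.4495
O = -24 + √6 (O = (8 + 8*(-4)) + √6 = (8 - 32) + √6 = -24 + √6 ≈ -21.551)
(O*(6 + 6)²)*(-31*0) = ((-24 + √6)*(6 + 6)²)*(-31*0) = ((-24 + √6)*12²)*0 = ((-24 + √6)*144)*0 = (-3456 + 144*√6)*0 = 0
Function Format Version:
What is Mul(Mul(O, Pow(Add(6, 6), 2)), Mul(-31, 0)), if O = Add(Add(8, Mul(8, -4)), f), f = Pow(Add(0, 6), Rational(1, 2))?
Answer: 0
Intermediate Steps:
f = Pow(6, Rational(1, 2)) ≈ 2.4495
O = Add(-24, Pow(6, Rational(1, 2))) (O = Add(Add(8, Mul(8, -4)), Pow(6, Rational(1, 2))) = Add(Add(8, -32), Pow(6, Rational(1, 2))) = Add(-24, Pow(6, Rational(1, 2))) ≈ -21.551)
Mul(Mul(O, Pow(Add(6, 6), 2)), Mul(-31, 0)) = Mul(Mul(Add(-24, Pow(6, Rational(1, 2))), Pow(Add(6, 6), 2)), Mul(-31, 0)) = Mul(Mul(Add(-24, Pow(6, Rational(1, 2))), Pow(12, 2)), 0) = Mul(Mul(Add(-24, Pow(6, Rational(1, 2))), 144), 0) = Mul(Add(-3456, Mul(144, Pow(6, Rational(1, 2)))), 0) = 0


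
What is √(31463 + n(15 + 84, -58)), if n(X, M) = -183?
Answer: 4*√1955 ≈ 176.86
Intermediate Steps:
√(31463 + n(15 + 84, -58)) = √(31463 - 183) = √31280 = 4*√1955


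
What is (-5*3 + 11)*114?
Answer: -456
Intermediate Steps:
(-5*3 + 11)*114 = (-15 + 11)*114 = -4*114 = -456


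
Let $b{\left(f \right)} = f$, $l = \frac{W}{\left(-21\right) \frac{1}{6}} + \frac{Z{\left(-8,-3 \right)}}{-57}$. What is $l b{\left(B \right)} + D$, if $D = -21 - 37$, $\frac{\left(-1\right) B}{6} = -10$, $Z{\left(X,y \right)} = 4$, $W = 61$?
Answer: $- \frac{147354}{133} \approx -1107.9$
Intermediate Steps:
$B = 60$ ($B = \left(-6\right) \left(-10\right) = 60$)
$l = - \frac{6982}{399}$ ($l = \frac{61}{\left(-21\right) \frac{1}{6}} + \frac{4}{-57} = \frac{61}{\left(-21\right) \frac{1}{6}} + 4 \left(- \frac{1}{57}\right) = \frac{61}{- \frac{7}{2}} - \frac{4}{57} = 61 \left(- \frac{2}{7}\right) - \frac{4}{57} = - \frac{122}{7} - \frac{4}{57} = - \frac{6982}{399} \approx -17.499$)
$D = -58$
$l b{\left(B \right)} + D = \left(- \frac{6982}{399}\right) 60 - 58 = - \frac{139640}{133} - 58 = - \frac{147354}{133}$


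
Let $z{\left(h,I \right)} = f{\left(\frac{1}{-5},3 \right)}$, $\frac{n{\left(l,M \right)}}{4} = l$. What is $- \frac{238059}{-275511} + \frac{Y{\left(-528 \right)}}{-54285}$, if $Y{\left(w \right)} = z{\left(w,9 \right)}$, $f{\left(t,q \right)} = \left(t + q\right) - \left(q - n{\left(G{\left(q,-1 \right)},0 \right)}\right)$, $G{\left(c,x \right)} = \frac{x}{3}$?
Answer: $\frac{64617276326}{74780573175} \approx 0.86409$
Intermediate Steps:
$G{\left(c,x \right)} = \frac{x}{3}$ ($G{\left(c,x \right)} = x \frac{1}{3} = \frac{x}{3}$)
$n{\left(l,M \right)} = 4 l$
$f{\left(t,q \right)} = - \frac{4}{3} + t$ ($f{\left(t,q \right)} = \left(t + q\right) - \left(q - \frac{4}{3} \left(-1\right)\right) = \left(q + t\right) - \left(\frac{4}{3} + q\right) = - \frac{4}{3} + t$)
$z{\left(h,I \right)} = - \frac{23}{15}$ ($z{\left(h,I \right)} = - \frac{4}{3} + \frac{1}{-5} = - \frac{4}{3} - \frac{1}{5} = - \frac{23}{15}$)
$Y{\left(w \right)} = - \frac{23}{15}$
$- \frac{238059}{-275511} + \frac{Y{\left(-528 \right)}}{-54285} = - \frac{238059}{-275511} - \frac{23}{15 \left(-54285\right)} = \left(-238059\right) \left(- \frac{1}{275511}\right) - - \frac{23}{814275} = \frac{79353}{91837} + \frac{23}{814275} = \frac{64617276326}{74780573175}$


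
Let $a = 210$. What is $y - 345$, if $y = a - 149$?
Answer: $-284$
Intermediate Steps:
$y = 61$ ($y = 210 - 149 = 61$)
$y - 345 = 61 - 345 = -284$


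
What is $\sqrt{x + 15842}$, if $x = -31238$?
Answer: $2 i \sqrt{3849} \approx 124.08 i$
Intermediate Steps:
$\sqrt{x + 15842} = \sqrt{-31238 + 15842} = \sqrt{-15396} = 2 i \sqrt{3849}$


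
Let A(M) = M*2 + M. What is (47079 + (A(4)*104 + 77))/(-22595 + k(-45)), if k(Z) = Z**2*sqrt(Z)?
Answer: -109368838/69506215 - 5881086*I*sqrt(5)/13901243 ≈ -1.5735 - 0.946*I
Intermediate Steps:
A(M) = 3*M (A(M) = 2*M + M = 3*M)
k(Z) = Z**(5/2)
(47079 + (A(4)*104 + 77))/(-22595 + k(-45)) = (47079 + ((3*4)*104 + 77))/(-22595 + (-45)**(5/2)) = (47079 + (12*104 + 77))/(-22595 + 6075*I*sqrt(5)) = (47079 + (1248 + 77))/(-22595 + 6075*I*sqrt(5)) = (47079 + 1325)/(-22595 + 6075*I*sqrt(5)) = 48404/(-22595 + 6075*I*sqrt(5))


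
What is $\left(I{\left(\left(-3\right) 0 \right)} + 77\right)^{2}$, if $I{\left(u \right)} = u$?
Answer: $5929$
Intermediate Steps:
$\left(I{\left(\left(-3\right) 0 \right)} + 77\right)^{2} = \left(\left(-3\right) 0 + 77\right)^{2} = \left(0 + 77\right)^{2} = 77^{2} = 5929$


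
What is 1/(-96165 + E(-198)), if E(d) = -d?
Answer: -1/95967 ≈ -1.0420e-5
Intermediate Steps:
1/(-96165 + E(-198)) = 1/(-96165 - 1*(-198)) = 1/(-96165 + 198) = 1/(-95967) = -1/95967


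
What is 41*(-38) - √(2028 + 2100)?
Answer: -1558 - 4*√258 ≈ -1622.3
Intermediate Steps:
41*(-38) - √(2028 + 2100) = -1558 - √4128 = -1558 - 4*√258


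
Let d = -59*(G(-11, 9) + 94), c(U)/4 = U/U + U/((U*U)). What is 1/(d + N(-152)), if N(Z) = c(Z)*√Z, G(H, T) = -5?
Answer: -99769/523932621 - 151*I*√38/523932621 ≈ -0.00019042 - 1.7766e-6*I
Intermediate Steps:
c(U) = 4 + 4/U (c(U) = 4*(U/U + U/((U*U))) = 4*(1 + U/(U²)) = 4*(1 + U/U²) = 4*(1 + 1/U) = 4 + 4/U)
N(Z) = √Z*(4 + 4/Z) (N(Z) = (4 + 4/Z)*√Z = √Z*(4 + 4/Z))
d = -5251 (d = -59*(-5 + 94) = -59*89 = -5251)
1/(d + N(-152)) = 1/(-5251 + 4*(1 - 152)/√(-152)) = 1/(-5251 + 4*(-I*√38/76)*(-151)) = 1/(-5251 + 151*I*√38/19)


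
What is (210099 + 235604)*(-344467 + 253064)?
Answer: -40738591309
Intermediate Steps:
(210099 + 235604)*(-344467 + 253064) = 445703*(-91403) = -40738591309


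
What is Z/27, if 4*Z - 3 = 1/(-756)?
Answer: 2267/81648 ≈ 0.027766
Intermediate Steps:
Z = 2267/3024 (Z = ¾ + (¼)/(-756) = ¾ + (¼)*(-1/756) = ¾ - 1/3024 = 2267/3024 ≈ 0.74967)
Z/27 = (2267/3024)/27 = (2267/3024)*(1/27) = 2267/81648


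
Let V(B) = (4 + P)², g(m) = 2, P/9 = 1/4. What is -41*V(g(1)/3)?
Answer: -25625/16 ≈ -1601.6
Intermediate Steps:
P = 9/4 ≈ 2.2500
V(B) = 625/16 (V(B) = (4 + 9/4)² = (25/4)² = 625/16)
-41*V(g(1)/3) = -41*625/16 = -25625/16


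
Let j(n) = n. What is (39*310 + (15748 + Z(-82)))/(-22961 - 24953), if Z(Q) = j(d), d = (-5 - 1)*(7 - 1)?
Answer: -13901/23957 ≈ -0.58025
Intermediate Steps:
d = -36 (d = -6*6 = -36)
Z(Q) = -36
(39*310 + (15748 + Z(-82)))/(-22961 - 24953) = (39*310 + (15748 - 36))/(-22961 - 24953) = (12090 + 15712)/(-47914) = 27802*(-1/47914) = -13901/23957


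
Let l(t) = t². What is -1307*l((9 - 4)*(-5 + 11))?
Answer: -1176300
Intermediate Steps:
-1307*l((9 - 4)*(-5 + 11)) = -1307*(-5 + 11)²*(9 - 4)² = -1307*(5*6)² = -1307*30² = -1307*900 = -1176300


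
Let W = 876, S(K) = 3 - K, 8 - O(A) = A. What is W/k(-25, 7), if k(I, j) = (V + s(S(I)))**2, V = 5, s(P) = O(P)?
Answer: 292/75 ≈ 3.8933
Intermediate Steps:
O(A) = 8 - A
s(P) = 8 - P
k(I, j) = (10 + I)**2 (k(I, j) = (5 + (8 - (3 - I)))**2 = (5 + (8 + (-3 + I)))**2 = (5 + (5 + I))**2 = (10 + I)**2)
W/k(-25, 7) = 876/((10 - 25)**2) = 876/((-15)**2) = 876/225 = 876*(1/225) = 292/75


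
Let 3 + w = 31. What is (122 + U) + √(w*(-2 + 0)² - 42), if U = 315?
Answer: 437 + √70 ≈ 445.37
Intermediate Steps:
w = 28 (w = -3 + 31 = 28)
(122 + U) + √(w*(-2 + 0)² - 42) = (122 + 315) + √(28*(-2 + 0)² - 42) = 437 + √(28*(-2)² - 42) = 437 + √(28*4 - 42) = 437 + √(112 - 42) = 437 + √70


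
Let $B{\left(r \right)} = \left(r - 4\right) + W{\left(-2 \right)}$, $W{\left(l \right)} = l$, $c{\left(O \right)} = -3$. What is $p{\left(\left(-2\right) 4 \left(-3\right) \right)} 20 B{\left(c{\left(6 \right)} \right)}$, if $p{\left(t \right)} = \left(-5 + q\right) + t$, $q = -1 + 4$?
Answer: $-3960$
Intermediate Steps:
$q = 3$
$p{\left(t \right)} = -2 + t$ ($p{\left(t \right)} = \left(-5 + 3\right) + t = -2 + t$)
$B{\left(r \right)} = -6 + r$ ($B{\left(r \right)} = \left(r - 4\right) - 2 = \left(-4 + r\right) - 2 = -6 + r$)
$p{\left(\left(-2\right) 4 \left(-3\right) \right)} 20 B{\left(c{\left(6 \right)} \right)} = \left(-2 + \left(-2\right) 4 \left(-3\right)\right) 20 \left(-6 - 3\right) = \left(-2 - -24\right) 20 \left(-9\right) = \left(-2 + 24\right) 20 \left(-9\right) = 22 \cdot 20 \left(-9\right) = 440 \left(-9\right) = -3960$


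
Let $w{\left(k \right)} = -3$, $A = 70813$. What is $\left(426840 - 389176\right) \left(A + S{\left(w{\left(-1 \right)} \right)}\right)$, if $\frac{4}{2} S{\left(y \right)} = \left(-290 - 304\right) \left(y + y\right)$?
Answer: $2734218080$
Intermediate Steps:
$S{\left(y \right)} = - 594 y$ ($S{\left(y \right)} = \frac{\left(-290 - 304\right) \left(y + y\right)}{2} = \frac{\left(-594\right) 2 y}{2} = \frac{\left(-1188\right) y}{2} = - 594 y$)
$\left(426840 - 389176\right) \left(A + S{\left(w{\left(-1 \right)} \right)}\right) = \left(426840 - 389176\right) \left(70813 - -1782\right) = 37664 \left(70813 + 1782\right) = 37664 \cdot 72595 = 2734218080$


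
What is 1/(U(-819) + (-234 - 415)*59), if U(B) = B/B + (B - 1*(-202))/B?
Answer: -819/31358893 ≈ -2.6117e-5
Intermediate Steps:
U(B) = 1 + (202 + B)/B (U(B) = 1 + (B + 202)/B = 1 + (202 + B)/B)
1/(U(-819) + (-234 - 415)*59) = 1/((2 + 202/(-819)) + (-234 - 415)*59) = 1/((2 + 202*(-1/819)) - 649*59) = 1/((2 - 202/819) - 38291) = 1/(1436/819 - 38291) = 1/(-31358893/819) = -819/31358893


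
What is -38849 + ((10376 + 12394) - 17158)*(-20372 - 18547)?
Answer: -218452277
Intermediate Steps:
-38849 + ((10376 + 12394) - 17158)*(-20372 - 18547) = -38849 + (22770 - 17158)*(-38919) = -38849 + 5612*(-38919) = -38849 - 218413428 = -218452277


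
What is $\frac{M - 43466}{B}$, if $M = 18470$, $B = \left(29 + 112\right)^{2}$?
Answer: $- \frac{8332}{6627} \approx -1.2573$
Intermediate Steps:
$B = 19881$ ($B = 141^{2} = 19881$)
$\frac{M - 43466}{B} = \frac{18470 - 43466}{19881} = \left(18470 - 43466\right) \frac{1}{19881} = \left(-24996\right) \frac{1}{19881} = - \frac{8332}{6627}$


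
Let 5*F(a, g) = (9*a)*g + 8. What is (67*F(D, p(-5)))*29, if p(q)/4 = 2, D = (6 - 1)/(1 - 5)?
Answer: -159326/5 ≈ -31865.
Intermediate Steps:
D = -5/4 (D = 5/(-4) = 5*(-1/4) = -5/4 ≈ -1.2500)
p(q) = 8 (p(q) = 4*2 = 8)
F(a, g) = 8/5 + 9*a*g/5 (F(a, g) = ((9*a)*g + 8)/5 = (9*a*g + 8)/5 = (8 + 9*a*g)/5 = 8/5 + 9*a*g/5)
(67*F(D, p(-5)))*29 = (67*(8/5 + (9/5)*(-5/4)*8))*29 = (67*(8/5 - 18))*29 = (67*(-82/5))*29 = -5494/5*29 = -159326/5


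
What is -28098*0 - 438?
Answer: -438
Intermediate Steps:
-28098*0 - 438 = -446*0 - 438 = 0 - 438 = -438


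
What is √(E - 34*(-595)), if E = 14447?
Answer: 3*√3853 ≈ 186.22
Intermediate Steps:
√(E - 34*(-595)) = √(14447 - 34*(-595)) = √(14447 + 20230) = √34677 = 3*√3853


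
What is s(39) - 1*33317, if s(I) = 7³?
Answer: -32974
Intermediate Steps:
s(I) = 343
s(39) - 1*33317 = 343 - 1*33317 = 343 - 33317 = -32974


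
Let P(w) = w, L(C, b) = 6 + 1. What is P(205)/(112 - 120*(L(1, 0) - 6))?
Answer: -205/8 ≈ -25.625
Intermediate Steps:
L(C, b) = 7
P(205)/(112 - 120*(L(1, 0) - 6)) = 205/(112 - 120*(7 - 6)) = 205/(112 - 120*1) = 205/(112 - 120) = 205/(-8) = 205*(-⅛) = -205/8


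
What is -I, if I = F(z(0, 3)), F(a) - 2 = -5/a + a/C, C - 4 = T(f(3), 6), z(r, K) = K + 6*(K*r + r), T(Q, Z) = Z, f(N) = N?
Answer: -19/30 ≈ -0.63333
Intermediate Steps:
z(r, K) = K + 6*r + 6*K*r (z(r, K) = K + 6*(r + K*r) = K + (6*r + 6*K*r) = K + 6*r + 6*K*r)
C = 10 (C = 4 + 6 = 10)
F(a) = 2 - 5/a + a/10 (F(a) = 2 + (-5/a + a/10) = 2 - 5/a + a/10)
I = 19/30 (I = 2 - 5/(3 + 6*0 + 6*3*0) + (3 + 6*0 + 6*3*0)/10 = 2 - 5/(3 + 0 + 0) + (3 + 0 + 0)/10 = 2 - 5/3 + (1/10)*3 = 2 - 5*1/3 + 3/10 = 2 - 5/3 + 3/10 = 19/30 ≈ 0.63333)
-I = -1*19/30 = -19/30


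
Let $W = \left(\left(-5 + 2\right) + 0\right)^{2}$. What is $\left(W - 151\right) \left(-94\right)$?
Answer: $13348$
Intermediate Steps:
$W = 9$ ($W = \left(-3 + 0\right)^{2} = \left(-3\right)^{2} = 9$)
$\left(W - 151\right) \left(-94\right) = \left(9 - 151\right) \left(-94\right) = \left(-142\right) \left(-94\right) = 13348$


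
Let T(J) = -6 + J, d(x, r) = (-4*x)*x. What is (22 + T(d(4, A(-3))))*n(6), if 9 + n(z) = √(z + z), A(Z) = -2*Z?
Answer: 432 - 96*√3 ≈ 265.72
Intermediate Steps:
d(x, r) = -4*x²
n(z) = -9 + √2*√z (n(z) = -9 + √(z + z) = -9 + √(2*z) = -9 + √2*√z)
(22 + T(d(4, A(-3))))*n(6) = (22 + (-6 - 4*4²))*(-9 + √2*√6) = (22 + (-6 - 4*16))*(-9 + 2*√3) = (22 + (-6 - 64))*(-9 + 2*√3) = (22 - 70)*(-9 + 2*√3) = -48*(-9 + 2*√3) = 432 - 96*√3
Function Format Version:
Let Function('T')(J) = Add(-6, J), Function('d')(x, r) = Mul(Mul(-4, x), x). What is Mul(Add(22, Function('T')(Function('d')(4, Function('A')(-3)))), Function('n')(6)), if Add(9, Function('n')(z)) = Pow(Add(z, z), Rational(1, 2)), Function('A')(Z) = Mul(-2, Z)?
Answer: Add(432, Mul(-96, Pow(3, Rational(1, 2)))) ≈ 265.72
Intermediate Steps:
Function('d')(x, r) = Mul(-4, Pow(x, 2))
Function('n')(z) = Add(-9, Mul(Pow(2, Rational(1, 2)), Pow(z, Rational(1, 2)))) (Function('n')(z) = Add(-9, Pow(Add(z, z), Rational(1, 2))) = Add(-9, Pow(Mul(2, z), Rational(1, 2))) = Add(-9, Mul(Pow(2, Rational(1, 2)), Pow(z, Rational(1, 2)))))
Mul(Add(22, Function('T')(Function('d')(4, Function('A')(-3)))), Function('n')(6)) = Mul(Add(22, Add(-6, Mul(-4, Pow(4, 2)))), Add(-9, Mul(Pow(2, Rational(1, 2)), Pow(6, Rational(1, 2))))) = Mul(Add(22, Add(-6, Mul(-4, 16))), Add(-9, Mul(2, Pow(3, Rational(1, 2))))) = Mul(Add(22, Add(-6, -64)), Add(-9, Mul(2, Pow(3, Rational(1, 2))))) = Mul(Add(22, -70), Add(-9, Mul(2, Pow(3, Rational(1, 2))))) = Mul(-48, Add(-9, Mul(2, Pow(3, Rational(1, 2))))) = Add(432, Mul(-96, Pow(3, Rational(1, 2))))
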